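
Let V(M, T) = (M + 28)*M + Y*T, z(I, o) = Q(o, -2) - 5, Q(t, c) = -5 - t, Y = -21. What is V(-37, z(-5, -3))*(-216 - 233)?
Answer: -215520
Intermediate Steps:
z(I, o) = -10 - o (z(I, o) = (-5 - o) - 5 = -10 - o)
V(M, T) = -21*T + M*(28 + M) (V(M, T) = (M + 28)*M - 21*T = (28 + M)*M - 21*T = M*(28 + M) - 21*T = -21*T + M*(28 + M))
V(-37, z(-5, -3))*(-216 - 233) = ((-37)² - 21*(-10 - 1*(-3)) + 28*(-37))*(-216 - 233) = (1369 - 21*(-10 + 3) - 1036)*(-449) = (1369 - 21*(-7) - 1036)*(-449) = (1369 + 147 - 1036)*(-449) = 480*(-449) = -215520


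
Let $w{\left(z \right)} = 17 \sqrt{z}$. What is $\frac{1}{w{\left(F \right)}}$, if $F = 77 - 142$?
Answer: $- \frac{i \sqrt{65}}{1105} \approx - 0.0072962 i$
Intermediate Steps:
$F = -65$ ($F = 77 - 142 = -65$)
$\frac{1}{w{\left(F \right)}} = \frac{1}{17 \sqrt{-65}} = \frac{1}{17 i \sqrt{65}} = - \frac{i \sqrt{65}}{1105}$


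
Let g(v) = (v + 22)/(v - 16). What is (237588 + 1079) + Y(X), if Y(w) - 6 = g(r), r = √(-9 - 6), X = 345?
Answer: 64680046/271 - 38*I*√15/271 ≈ 2.3867e+5 - 0.54308*I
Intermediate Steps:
r = I*√15 (r = √(-15) = I*√15 ≈ 3.873*I)
g(v) = (22 + v)/(-16 + v)
Y(w) = 6 + (22 + I*√15)/(-16 + I*√15)
(237588 + 1079) + Y(X) = (237588 + 1079) + (1289/271 - 38*I*√15/271) = 238667 + (1289/271 - 38*I*√15/271) = 64680046/271 - 38*I*√15/271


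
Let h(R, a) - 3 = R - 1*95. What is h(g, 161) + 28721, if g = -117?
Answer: 28512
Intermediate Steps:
h(R, a) = -92 + R (h(R, a) = 3 + (R - 1*95) = 3 + (R - 95) = 3 + (-95 + R) = -92 + R)
h(g, 161) + 28721 = (-92 - 117) + 28721 = -209 + 28721 = 28512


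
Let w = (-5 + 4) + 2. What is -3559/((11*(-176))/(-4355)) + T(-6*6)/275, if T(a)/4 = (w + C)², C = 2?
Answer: -387479789/48400 ≈ -8005.8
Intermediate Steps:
w = 1 (w = -1 + 2 = 1)
T(a) = 36 (T(a) = 4*(1 + 2)² = 4*3² = 4*9 = 36)
-3559/((11*(-176))/(-4355)) + T(-6*6)/275 = -3559/((11*(-176))/(-4355)) + 36/275 = -3559/((-1936*(-1/4355))) + 36*(1/275) = -3559/1936/4355 + 36/275 = -3559*4355/1936 + 36/275 = -15499445/1936 + 36/275 = -387479789/48400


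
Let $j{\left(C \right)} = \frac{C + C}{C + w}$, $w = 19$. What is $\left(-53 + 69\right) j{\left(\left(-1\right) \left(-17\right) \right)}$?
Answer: $\frac{136}{9} \approx 15.111$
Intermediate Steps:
$j{\left(C \right)} = \frac{2 C}{19 + C}$ ($j{\left(C \right)} = \frac{C + C}{C + 19} = \frac{2 C}{19 + C}$)
$\left(-53 + 69\right) j{\left(\left(-1\right) \left(-17\right) \right)} = \left(-53 + 69\right) \frac{2 \left(\left(-1\right) \left(-17\right)\right)}{19 - -17} = 16 \cdot 2 \cdot 17 \frac{1}{19 + 17} = 16 \cdot 2 \cdot 17 \cdot \frac{1}{36} = 16 \cdot \frac{17}{18} = \frac{136}{9}$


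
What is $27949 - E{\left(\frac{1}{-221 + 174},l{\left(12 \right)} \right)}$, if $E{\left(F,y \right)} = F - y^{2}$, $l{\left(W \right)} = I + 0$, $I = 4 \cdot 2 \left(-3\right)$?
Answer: $\frac{1340676}{47} \approx 28525.0$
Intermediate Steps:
$I = -24$ ($I = 8 \left(-3\right) = -24$)
$l{\left(W \right)} = -24$ ($l{\left(W \right)} = -24 + 0 = -24$)
$27949 - E{\left(\frac{1}{-221 + 174},l{\left(12 \right)} \right)} = 27949 - \left(\frac{1}{-221 + 174} - \left(-24\right)^{2}\right) = 27949 - \left(\frac{1}{-47} - 576\right) = 27949 - \left(- \frac{1}{47} - 576\right) = 27949 - - \frac{27073}{47} = 27949 + \frac{27073}{47} = \frac{1340676}{47}$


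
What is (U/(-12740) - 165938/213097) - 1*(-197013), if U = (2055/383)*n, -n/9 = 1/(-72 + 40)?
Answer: 1311048261883835221/6654654487936 ≈ 1.9701e+5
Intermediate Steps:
n = 9/32 (n = -9/(-72 + 40) = -9/(-32) = -9*(-1/32) = 9/32 ≈ 0.28125)
U = 18495/12256 (U = (2055/383)*(9/32) = 18495/12256 ≈ 1.5091)
(U/(-12740) - 165938/213097) - 1*(-197013) = ((18495/12256)/(-12740) - 165938/213097) - 1*(-197013) = ((18495/12256)*(-1/12740) - 165938*1/213097) + 197013 = (-3699/31228288 - 165938/213097) + 197013 = -5182747899947/6654654487936 + 197013 = 1311048261883835221/6654654487936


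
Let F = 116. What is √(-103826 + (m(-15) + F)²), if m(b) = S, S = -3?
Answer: I*√91057 ≈ 301.76*I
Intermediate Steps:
m(b) = -3
√(-103826 + (m(-15) + F)²) = √(-103826 + (-3 + 116)²) = √(-103826 + 113²) = √(-103826 + 12769) = √(-91057) = I*√91057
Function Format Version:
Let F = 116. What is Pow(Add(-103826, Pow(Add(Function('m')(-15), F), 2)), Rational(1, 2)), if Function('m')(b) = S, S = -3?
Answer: Mul(I, Pow(91057, Rational(1, 2))) ≈ Mul(301.76, I)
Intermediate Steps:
Function('m')(b) = -3
Pow(Add(-103826, Pow(Add(Function('m')(-15), F), 2)), Rational(1, 2)) = Pow(Add(-103826, Pow(Add(-3, 116), 2)), Rational(1, 2)) = Pow(Add(-103826, Pow(113, 2)), Rational(1, 2)) = Pow(Add(-103826, 12769), Rational(1, 2)) = Pow(-91057, Rational(1, 2)) = Mul(I, Pow(91057, Rational(1, 2)))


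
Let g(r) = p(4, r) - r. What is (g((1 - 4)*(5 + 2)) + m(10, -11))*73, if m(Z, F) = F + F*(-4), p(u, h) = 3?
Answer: 4161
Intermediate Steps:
m(Z, F) = -3*F (m(Z, F) = F - 4*F = -3*F)
g(r) = 3 - r
(g((1 - 4)*(5 + 2)) + m(10, -11))*73 = ((3 - (1 - 4)*(5 + 2)) - 3*(-11))*73 = ((3 - (-3)*7) + 33)*73 = ((3 - 1*(-21)) + 33)*73 = ((3 + 21) + 33)*73 = (24 + 33)*73 = 57*73 = 4161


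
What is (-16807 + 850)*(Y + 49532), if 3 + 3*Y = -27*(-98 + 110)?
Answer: -788642811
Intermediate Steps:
Y = -109 (Y = -1 + (-27*(-98 + 110))/3 = -1 + (-27*12)/3 = -1 + (⅓)*(-324) = -1 - 108 = -109)
(-16807 + 850)*(Y + 49532) = (-16807 + 850)*(-109 + 49532) = -15957*49423 = -788642811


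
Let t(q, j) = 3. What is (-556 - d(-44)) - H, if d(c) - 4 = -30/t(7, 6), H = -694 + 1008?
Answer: -864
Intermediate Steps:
H = 314
d(c) = -6 (d(c) = 4 - 30/3 = 4 - 30*1/3 = 4 - 10 = -6)
(-556 - d(-44)) - H = (-556 - 1*(-6)) - 1*314 = (-556 + 6) - 314 = -550 - 314 = -864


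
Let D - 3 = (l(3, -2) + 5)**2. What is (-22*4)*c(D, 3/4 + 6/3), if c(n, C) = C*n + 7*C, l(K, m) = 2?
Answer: -14278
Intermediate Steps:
D = 52 (D = 3 + (2 + 5)**2 = 3 + 7**2 = 3 + 49 = 52)
c(n, C) = 7*C + C*n
(-22*4)*c(D, 3/4 + 6/3) = (-22*4)*((3/4 + 6/3)*(7 + 52)) = -88*(3*(1/4) + 6*(1/3))*59 = -88*(3/4 + 2)*59 = -242*59 = -88*649/4 = -14278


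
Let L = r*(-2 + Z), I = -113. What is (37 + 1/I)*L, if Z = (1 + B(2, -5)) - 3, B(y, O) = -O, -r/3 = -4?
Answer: 50160/113 ≈ 443.89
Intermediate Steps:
r = 12 (r = -3*(-4) = 12)
Z = 3 (Z = (1 - 1*(-5)) - 3 = (1 + 5) - 3 = 6 - 3 = 3)
L = 12 (L = 12*(-2 + 3) = 12*1 = 12)
(37 + 1/I)*L = (37 + 1/(-113))*12 = (37 - 1/113)*12 = (4180/113)*12 = 50160/113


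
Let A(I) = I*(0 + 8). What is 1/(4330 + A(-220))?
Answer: 1/2570 ≈ 0.00038911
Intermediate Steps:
A(I) = 8*I (A(I) = I*8 = 8*I)
1/(4330 + A(-220)) = 1/(4330 + 8*(-220)) = 1/(4330 - 1760) = 1/2570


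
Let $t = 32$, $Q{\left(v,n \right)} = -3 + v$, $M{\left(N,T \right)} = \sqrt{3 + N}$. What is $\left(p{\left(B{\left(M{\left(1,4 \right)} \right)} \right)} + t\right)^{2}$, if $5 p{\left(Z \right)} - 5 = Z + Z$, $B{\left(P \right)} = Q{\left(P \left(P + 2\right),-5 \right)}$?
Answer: $1225$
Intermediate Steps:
$B{\left(P \right)} = -3 + P \left(2 + P\right)$ ($B{\left(P \right)} = -3 + P \left(P + 2\right) = -3 + P \left(2 + P\right)$)
$p{\left(Z \right)} = 1 + \frac{2 Z}{5}$ ($p{\left(Z \right)} = 1 + \frac{Z + Z}{5} = 1 + \frac{2 Z}{5}$)
$\left(p{\left(B{\left(M{\left(1,4 \right)} \right)} \right)} + t\right)^{2} = \left(\left(1 + \frac{2 \left(-3 + \sqrt{3 + 1} \left(2 + \sqrt{3 + 1}\right)\right)}{5}\right) + 32\right)^{2} = \left(\left(1 + \frac{2 \left(-3 + \sqrt{4} \left(2 + \sqrt{4}\right)\right)}{5}\right) + 32\right)^{2} = \left(\left(1 + \frac{2 \left(-3 + 2 \left(2 + 2\right)\right)}{5}\right) + 32\right)^{2} = \left(\left(1 + \frac{2 \left(-3 + 2 \cdot 4\right)}{5}\right) + 32\right)^{2} = \left(\left(1 + \frac{2 \left(-3 + 8\right)}{5}\right) + 32\right)^{2} = \left(\left(1 + \frac{2}{5} \cdot 5\right) + 32\right)^{2} = \left(\left(1 + 2\right) + 32\right)^{2} = \left(3 + 32\right)^{2} = 35^{2} = 1225$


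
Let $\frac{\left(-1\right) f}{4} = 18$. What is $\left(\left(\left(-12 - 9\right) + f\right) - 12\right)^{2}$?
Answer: $11025$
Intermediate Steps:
$f = -72$ ($f = \left(-4\right) 18 = -72$)
$\left(\left(\left(-12 - 9\right) + f\right) - 12\right)^{2} = \left(\left(\left(-12 - 9\right) - 72\right) - 12\right)^{2} = \left(\left(-21 - 72\right) - 12\right)^{2} = \left(-93 - 12\right)^{2} = \left(-105\right)^{2} = 11025$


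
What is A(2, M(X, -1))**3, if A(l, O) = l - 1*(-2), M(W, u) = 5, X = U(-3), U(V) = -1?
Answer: 64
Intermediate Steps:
X = -1
A(l, O) = 2 + l (A(l, O) = l + 2 = 2 + l)
A(2, M(X, -1))**3 = (2 + 2)**3 = 4**3 = 64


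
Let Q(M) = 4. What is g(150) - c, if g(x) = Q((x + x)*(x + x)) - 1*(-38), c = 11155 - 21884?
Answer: 10771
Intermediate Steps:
c = -10729
g(x) = 42 (g(x) = 4 - 1*(-38) = 4 + 38 = 42)
g(150) - c = 42 - 1*(-10729) = 42 + 10729 = 10771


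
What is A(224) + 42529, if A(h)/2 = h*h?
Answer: 142881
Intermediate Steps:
A(h) = 2*h² (A(h) = 2*(h*h) = 2*h²)
A(224) + 42529 = 2*224² + 42529 = 2*50176 + 42529 = 100352 + 42529 = 142881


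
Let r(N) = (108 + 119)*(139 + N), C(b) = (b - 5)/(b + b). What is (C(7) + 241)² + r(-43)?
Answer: 3917152/49 ≈ 79942.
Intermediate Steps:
C(b) = (-5 + b)/(2*b) (C(b) = (-5 + b)/((2*b)) = (-5 + b)*(1/(2*b)) = (-5 + b)/(2*b))
r(N) = 31553 + 227*N (r(N) = 227*(139 + N) = 31553 + 227*N)
(C(7) + 241)² + r(-43) = ((½)*(-5 + 7)/7 + 241)² + (31553 + 227*(-43)) = ((½)*(⅐)*2 + 241)² + (31553 - 9761) = (⅐ + 241)² + 21792 = (1688/7)² + 21792 = 2849344/49 + 21792 = 3917152/49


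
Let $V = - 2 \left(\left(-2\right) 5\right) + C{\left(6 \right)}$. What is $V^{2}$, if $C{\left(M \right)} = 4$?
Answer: $576$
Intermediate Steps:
$V = 24$ ($V = - 2 \left(\left(-2\right) 5\right) + 4 = \left(-2\right) \left(-10\right) + 4 = 20 + 4 = 24$)
$V^{2} = 24^{2} = 576$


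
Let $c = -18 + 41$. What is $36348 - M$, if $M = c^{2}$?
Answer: $35819$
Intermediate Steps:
$c = 23$
$M = 529$ ($M = 23^{2} = 529$)
$36348 - M = 36348 - 529 = 35819$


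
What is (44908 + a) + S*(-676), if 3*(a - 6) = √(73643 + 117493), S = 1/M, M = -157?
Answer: 7052174/157 + 4*√11946/3 ≈ 45064.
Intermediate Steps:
S = -1/157 (S = 1/(-157) = -1/157 ≈ -0.0063694)
a = 6 + 4*√11946/3 (a = 6 + √(73643 + 117493)/3 = 6 + √191136/3 = 6 + (4*√11946)/3 = 6 + 4*√11946/3 ≈ 151.73)
(44908 + a) + S*(-676) = (44908 + (6 + 4*√11946/3)) - 1/157*(-676) = (44914 + 4*√11946/3) + 676/157 = 7052174/157 + 4*√11946/3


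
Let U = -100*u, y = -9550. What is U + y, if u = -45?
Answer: -5050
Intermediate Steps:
U = 4500 (U = -100*(-45) = 4500)
U + y = 4500 - 9550 = -5050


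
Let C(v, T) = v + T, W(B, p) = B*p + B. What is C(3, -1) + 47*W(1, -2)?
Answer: -45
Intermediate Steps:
W(B, p) = B + B*p
C(v, T) = T + v
C(3, -1) + 47*W(1, -2) = (-1 + 3) + 47*(1*(1 - 2)) = 2 + 47*(1*(-1)) = 2 + 47*(-1) = 2 - 47 = -45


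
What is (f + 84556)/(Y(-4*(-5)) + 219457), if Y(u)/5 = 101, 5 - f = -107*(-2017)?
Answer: -65629/109981 ≈ -0.59673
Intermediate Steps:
f = -215814 (f = 5 - (-107)*(-2017) = 5 - 1*215819 = 5 - 215819 = -215814)
Y(u) = 505 (Y(u) = 5*101 = 505)
(f + 84556)/(Y(-4*(-5)) + 219457) = (-215814 + 84556)/(505 + 219457) = -131258/219962 = -131258*1/219962 = -65629/109981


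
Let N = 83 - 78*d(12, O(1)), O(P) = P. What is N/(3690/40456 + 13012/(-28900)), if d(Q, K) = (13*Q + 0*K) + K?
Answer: 1777589609900/52471559 ≈ 33877.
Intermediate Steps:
d(Q, K) = K + 13*Q (d(Q, K) = (13*Q + 0) + K = 13*Q + K = K + 13*Q)
N = -12163 (N = 83 - 78*(1 + 13*12) = 83 - 78*(1 + 156) = 83 - 78*157 = 83 - 12246 = -12163)
N/(3690/40456 + 13012/(-28900)) = -12163/(3690/40456 + 13012/(-28900)) = -12163/(3690*(1/40456) + 13012*(-1/28900)) = -12163/(1845/20228 - 3253/7225) = -12163/(-52471559/146147300) = -12163*(-146147300/52471559) = 1777589609900/52471559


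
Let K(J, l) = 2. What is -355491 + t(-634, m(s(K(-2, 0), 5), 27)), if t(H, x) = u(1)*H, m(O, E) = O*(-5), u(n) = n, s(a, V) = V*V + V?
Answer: -356125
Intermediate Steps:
s(a, V) = V + V² (s(a, V) = V² + V = V + V²)
m(O, E) = -5*O
t(H, x) = H (t(H, x) = 1*H = H)
-355491 + t(-634, m(s(K(-2, 0), 5), 27)) = -355491 - 634 = -356125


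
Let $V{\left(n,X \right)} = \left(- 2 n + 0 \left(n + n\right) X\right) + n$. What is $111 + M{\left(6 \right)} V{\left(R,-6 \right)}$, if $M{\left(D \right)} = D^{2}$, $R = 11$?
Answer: $-285$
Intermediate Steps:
$V{\left(n,X \right)} = - n$ ($V{\left(n,X \right)} = \left(- 2 n + 0 \cdot 2 n X\right) + n = \left(- 2 n + 0 X\right) + n = \left(- 2 n + 0\right) + n = - 2 n + n = - n$)
$111 + M{\left(6 \right)} V{\left(R,-6 \right)} = 111 + 6^{2} \left(\left(-1\right) 11\right) = 111 + 36 \left(-11\right) = 111 - 396 = -285$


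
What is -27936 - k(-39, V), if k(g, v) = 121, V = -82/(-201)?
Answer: -28057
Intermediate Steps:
V = 82/201 (V = -82*(-1/201) = 82/201 ≈ 0.40796)
-27936 - k(-39, V) = -27936 - 1*121 = -27936 - 121 = -28057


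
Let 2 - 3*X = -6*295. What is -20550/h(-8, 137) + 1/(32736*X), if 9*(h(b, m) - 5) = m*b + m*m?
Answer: -596034169847/57099396992 ≈ -10.439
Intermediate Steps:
X = 1772/3 (X = 2/3 - (-2)*295 = 2/3 - 1/3*(-1770) = 2/3 + 590 = 1772/3 ≈ 590.67)
h(b, m) = 5 + m**2/9 + b*m/9 (h(b, m) = 5 + (m*b + m*m)/9 = 5 + (b*m + m**2)/9 = 5 + (m**2 + b*m)/9 = 5 + (m**2/9 + b*m/9) = 5 + m**2/9 + b*m/9)
-20550/h(-8, 137) + 1/(32736*X) = -20550/(5 + (1/9)*137**2 + (1/9)*(-8)*137) + 1/(32736*(1772/3)) = -20550/(5 + (1/9)*18769 - 1096/9) + (1/32736)*(3/1772) = -20550/(5 + 18769/9 - 1096/9) + 1/19336064 = -20550/5906/3 + 1/19336064 = -20550*3/5906 + 1/19336064 = -30825/2953 + 1/19336064 = -596034169847/57099396992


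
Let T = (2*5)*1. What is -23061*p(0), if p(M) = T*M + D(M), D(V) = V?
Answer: 0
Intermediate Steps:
T = 10 (T = 10*1 = 10)
p(M) = 11*M (p(M) = 10*M + M = 11*M)
-23061*p(0) = -253671*0 = -23061*0 = 0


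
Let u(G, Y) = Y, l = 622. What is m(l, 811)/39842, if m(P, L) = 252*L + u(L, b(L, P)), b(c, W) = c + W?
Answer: 205805/39842 ≈ 5.1655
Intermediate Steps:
b(c, W) = W + c
m(P, L) = P + 253*L (m(P, L) = 252*L + (P + L) = 252*L + (L + P) = P + 253*L)
m(l, 811)/39842 = (622 + 253*811)/39842 = (622 + 205183)*(1/39842) = 205805*(1/39842) = 205805/39842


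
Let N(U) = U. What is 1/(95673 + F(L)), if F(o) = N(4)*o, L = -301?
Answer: 1/94469 ≈ 1.0585e-5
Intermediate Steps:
F(o) = 4*o
1/(95673 + F(L)) = 1/(95673 + 4*(-301)) = 1/(95673 - 1204) = 1/94469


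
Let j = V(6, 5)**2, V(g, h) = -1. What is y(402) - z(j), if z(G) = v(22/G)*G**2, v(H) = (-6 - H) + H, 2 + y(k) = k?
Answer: 406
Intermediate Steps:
y(k) = -2 + k
v(H) = -6
j = 1 (j = (-1)**2 = 1)
z(G) = -6*G**2
y(402) - z(j) = (-2 + 402) - (-6)*1**2 = 400 - (-6) = 400 - 1*(-6) = 400 + 6 = 406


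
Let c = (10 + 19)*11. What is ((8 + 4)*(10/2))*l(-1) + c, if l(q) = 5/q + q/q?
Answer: 79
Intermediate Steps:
l(q) = 1 + 5/q (l(q) = 5/q + 1 = 1 + 5/q)
c = 319 (c = 29*11 = 319)
((8 + 4)*(10/2))*l(-1) + c = ((8 + 4)*(10/2))*((5 - 1)/(-1)) + 319 = (12*(10*(1/2)))*(-1*4) + 319 = (12*5)*(-4) + 319 = 60*(-4) + 319 = -240 + 319 = 79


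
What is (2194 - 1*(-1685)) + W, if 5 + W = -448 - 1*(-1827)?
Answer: 5253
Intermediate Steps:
W = 1374 (W = -5 + (-448 - 1*(-1827)) = -5 + (-448 + 1827) = -5 + 1379 = 1374)
(2194 - 1*(-1685)) + W = (2194 - 1*(-1685)) + 1374 = (2194 + 1685) + 1374 = 3879 + 1374 = 5253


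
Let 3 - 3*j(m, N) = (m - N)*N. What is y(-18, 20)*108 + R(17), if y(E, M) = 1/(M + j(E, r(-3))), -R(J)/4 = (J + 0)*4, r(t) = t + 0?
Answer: -254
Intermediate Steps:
r(t) = t
R(J) = -16*J (R(J) = -4*(J + 0)*4 = -4*J*4 = -16*J)
j(m, N) = 1 - N*(m - N)/3 (j(m, N) = 1 - (m - N)*N/3 = 1 - N*(m - N)/3)
y(E, M) = 1/(4 + E + M) (y(E, M) = 1/(M + (1 + (⅓)*(-3)² - ⅓*(-3)*E)) = 1/(M + (1 + (⅓)*9 + E)) = 1/(M + (1 + 3 + E)) = 1/(M + (4 + E)) = 1/(4 + E + M))
y(-18, 20)*108 + R(17) = 108/(4 - 18 + 20) - 16*17 = 108/6 - 272 = (⅙)*108 - 272 = 18 - 272 = -254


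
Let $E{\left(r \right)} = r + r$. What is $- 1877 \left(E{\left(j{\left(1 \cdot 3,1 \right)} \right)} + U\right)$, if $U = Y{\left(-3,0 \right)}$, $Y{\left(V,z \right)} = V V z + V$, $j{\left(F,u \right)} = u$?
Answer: $1877$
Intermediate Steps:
$E{\left(r \right)} = 2 r$
$Y{\left(V,z \right)} = V + z V^{2}$ ($Y{\left(V,z \right)} = V^{2} z + V = z V^{2} + V = V + z V^{2}$)
$U = -3$ ($U = - 3 \left(1 - 0\right) = - 3 \left(1 + 0\right) = \left(-3\right) 1 = -3$)
$- 1877 \left(E{\left(j{\left(1 \cdot 3,1 \right)} \right)} + U\right) = - 1877 \left(2 \cdot 1 - 3\right) = - 1877 \left(2 - 3\right) = \left(-1877\right) \left(-1\right) = 1877$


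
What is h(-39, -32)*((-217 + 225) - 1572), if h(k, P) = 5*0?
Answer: 0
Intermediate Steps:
h(k, P) = 0
h(-39, -32)*((-217 + 225) - 1572) = 0*((-217 + 225) - 1572) = 0*(8 - 1572) = 0*(-1564) = 0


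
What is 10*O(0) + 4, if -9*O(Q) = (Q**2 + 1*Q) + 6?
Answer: -8/3 ≈ -2.6667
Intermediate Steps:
O(Q) = -2/3 - Q/9 - Q**2/9 (O(Q) = -((Q**2 + 1*Q) + 6)/9 = -((Q**2 + Q) + 6)/9 = -((Q + Q**2) + 6)/9 = -(6 + Q + Q**2)/9 = -2/3 - Q/9 - Q**2/9)
10*O(0) + 4 = 10*(-2/3 - 1/9*0 - 1/9*0**2) + 4 = 10*(-2/3 + 0 - 1/9*0) + 4 = 10*(-2/3 + 0 + 0) + 4 = 10*(-2/3) + 4 = -20/3 + 4 = -8/3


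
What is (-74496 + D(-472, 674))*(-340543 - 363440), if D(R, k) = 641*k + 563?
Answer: -252097016283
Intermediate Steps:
D(R, k) = 563 + 641*k
(-74496 + D(-472, 674))*(-340543 - 363440) = (-74496 + (563 + 641*674))*(-340543 - 363440) = (-74496 + (563 + 432034))*(-703983) = (-74496 + 432597)*(-703983) = 358101*(-703983) = -252097016283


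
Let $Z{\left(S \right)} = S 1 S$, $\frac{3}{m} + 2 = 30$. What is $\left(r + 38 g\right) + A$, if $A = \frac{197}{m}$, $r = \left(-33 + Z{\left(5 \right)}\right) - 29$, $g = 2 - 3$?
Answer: $\frac{5291}{3} \approx 1763.7$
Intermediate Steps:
$m = \frac{3}{28}$ ($m = \frac{3}{-2 + 30} = \frac{3}{28} \approx 0.10714$)
$Z{\left(S \right)} = S^{2}$ ($Z{\left(S \right)} = S S = S^{2}$)
$g = -1$ ($g = 2 - 3 = -1$)
$r = -37$ ($r = \left(-33 + 5^{2}\right) - 29 = \left(-33 + 25\right) - 29 = -8 - 29 = -37$)
$A = \frac{5516}{3}$ ($A = \frac{197}{\frac{3}{28}} = 197 \cdot \frac{28}{3} = \frac{5516}{3} \approx 1838.7$)
$\left(r + 38 g\right) + A = \left(-37 + 38 \left(-1\right)\right) + \frac{5516}{3} = \left(-37 - 38\right) + \frac{5516}{3} = -75 + \frac{5516}{3} = \frac{5291}{3}$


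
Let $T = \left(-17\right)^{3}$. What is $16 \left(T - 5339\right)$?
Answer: $-164032$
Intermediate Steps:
$T = -4913$
$16 \left(T - 5339\right) = 16 \left(-4913 - 5339\right) = 16 \left(-10252\right) = -164032$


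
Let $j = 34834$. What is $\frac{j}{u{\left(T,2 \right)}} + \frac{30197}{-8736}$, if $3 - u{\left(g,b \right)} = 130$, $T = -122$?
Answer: $- \frac{308144843}{1109472} \approx -277.74$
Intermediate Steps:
$u{\left(g,b \right)} = -127$ ($u{\left(g,b \right)} = 3 - 130 = -127$)
$\frac{j}{u{\left(T,2 \right)}} + \frac{30197}{-8736} = \frac{34834}{-127} + \frac{30197}{-8736} = 34834 \left(- \frac{1}{127}\right) + 30197 \left(- \frac{1}{8736}\right) = - \frac{34834}{127} - \frac{30197}{8736} = - \frac{308144843}{1109472}$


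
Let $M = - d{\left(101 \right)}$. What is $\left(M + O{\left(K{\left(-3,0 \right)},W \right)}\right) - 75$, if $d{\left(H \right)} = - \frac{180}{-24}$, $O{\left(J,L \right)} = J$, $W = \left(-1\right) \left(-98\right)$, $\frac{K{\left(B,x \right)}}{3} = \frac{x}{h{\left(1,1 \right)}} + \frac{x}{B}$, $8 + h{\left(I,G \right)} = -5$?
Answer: $- \frac{165}{2} \approx -82.5$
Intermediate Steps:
$h{\left(I,G \right)} = -13$ ($h{\left(I,G \right)} = -8 - 5 = -13$)
$K{\left(B,x \right)} = - \frac{3 x}{13} + \frac{3 x}{B}$ ($K{\left(B,x \right)} = 3 \left(\frac{x}{-13} + \frac{x}{B}\right) = 3 \left(x \left(- \frac{1}{13}\right) + \frac{x}{B}\right) = 3 \left(- \frac{x}{13} + \frac{x}{B}\right) = - \frac{3 x}{13} + \frac{3 x}{B}$)
$W = 98$
$d{\left(H \right)} = \frac{15}{2}$ ($d{\left(H \right)} = \left(-180\right) \left(- \frac{1}{24}\right) = \frac{15}{2}$)
$M = - \frac{15}{2}$ ($M = \left(-1\right) \frac{15}{2} = - \frac{15}{2} \approx -7.5$)
$\left(M + O{\left(K{\left(-3,0 \right)},W \right)}\right) - 75 = \left(- \frac{15}{2} + \frac{3}{13} \cdot 0 \frac{1}{-3} \left(13 - -3\right)\right) - 75 = \left(- \frac{15}{2} + \frac{3}{13} \cdot 0 \left(- \frac{1}{3}\right) \left(13 + 3\right)\right) - 75 = \left(- \frac{15}{2} + \frac{3}{13} \cdot 0 \left(- \frac{1}{3}\right) 16\right) - 75 = \left(- \frac{15}{2} + 0\right) - 75 = - \frac{15}{2} - 75 = - \frac{165}{2}$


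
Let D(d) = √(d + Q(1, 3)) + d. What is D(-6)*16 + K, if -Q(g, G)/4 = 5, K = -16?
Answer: -112 + 16*I*√26 ≈ -112.0 + 81.584*I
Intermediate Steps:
Q(g, G) = -20 (Q(g, G) = -4*5 = -20)
D(d) = d + √(-20 + d) (D(d) = √(d - 20) + d = √(-20 + d) + d = d + √(-20 + d))
D(-6)*16 + K = (-6 + √(-20 - 6))*16 - 16 = (-6 + √(-26))*16 - 16 = (-6 + I*√26)*16 - 16 = (-96 + 16*I*√26) - 16 = -112 + 16*I*√26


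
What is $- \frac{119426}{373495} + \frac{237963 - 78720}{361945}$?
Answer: $\frac{3250164143}{27036929555} \approx 0.12021$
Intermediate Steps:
$- \frac{119426}{373495} + \frac{237963 - 78720}{361945} = \left(-119426\right) \frac{1}{373495} + 159243 \cdot \frac{1}{361945} = - \frac{119426}{373495} + \frac{159243}{361945} = \frac{3250164143}{27036929555}$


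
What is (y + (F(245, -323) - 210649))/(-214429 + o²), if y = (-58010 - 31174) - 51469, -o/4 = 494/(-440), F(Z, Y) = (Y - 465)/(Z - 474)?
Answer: 40558882375/24754392994 ≈ 1.6385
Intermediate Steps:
F(Z, Y) = (-465 + Y)/(-474 + Z)
o = 247/55 (o = -1976/(-440) = -1976*(-1)/440 = -4*(-247/220) = 247/55 ≈ 4.4909)
y = -140653 (y = -89184 - 51469 = -140653)
(y + (F(245, -323) - 210649))/(-214429 + o²) = (-140653 + ((-465 - 323)/(-474 + 245) - 210649))/(-214429 + (247/55)²) = (-140653 + (-788/(-229) - 210649))/(-214429 + 61009/3025) = (-140653 + (-1/229*(-788) - 210649))/(-648586716/3025) = (-140653 + (788/229 - 210649))*(-3025/648586716) = (-140653 - 48237833/229)*(-3025/648586716) = -80447370/229*(-3025/648586716) = 40558882375/24754392994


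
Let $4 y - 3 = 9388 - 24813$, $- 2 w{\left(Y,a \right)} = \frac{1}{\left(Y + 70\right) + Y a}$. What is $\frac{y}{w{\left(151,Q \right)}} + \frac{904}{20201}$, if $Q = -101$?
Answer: $- \frac{2341221761426}{20201} \approx -1.159 \cdot 10^{8}$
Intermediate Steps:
$w{\left(Y,a \right)} = - \frac{1}{2 \left(70 + Y + Y a\right)}$ ($w{\left(Y,a \right)} = - \frac{1}{2 \left(\left(Y + 70\right) + Y a\right)} = - \frac{1}{2 \left(\left(70 + Y\right) + Y a\right)} = - \frac{1}{2 \left(70 + Y + Y a\right)}$)
$y = - \frac{7711}{2}$ ($y = \frac{3}{4} + \frac{9388 - 24813}{4} = \frac{3}{4} + \frac{1}{4} \left(-15425\right) = \frac{3}{4} - \frac{15425}{4} = - \frac{7711}{2} \approx -3855.5$)
$\frac{y}{w{\left(151,Q \right)}} + \frac{904}{20201} = - \frac{7711}{2 \left(- \frac{1}{140 + 2 \cdot 151 + 2 \cdot 151 \left(-101\right)}\right)} + \frac{904}{20201} = - \frac{7711}{2 \left(- \frac{1}{140 + 302 - 30502}\right)} + 904 \cdot \frac{1}{20201} = - \frac{7711}{2 \left(- \frac{1}{-30060}\right)} + \frac{904}{20201} = - \frac{7711}{2 \left(\left(-1\right) \left(- \frac{1}{30060}\right)\right)} + \frac{904}{20201} = - \frac{7711 \frac{1}{\frac{1}{30060}}}{2} + \frac{904}{20201} = \left(- \frac{7711}{2}\right) 30060 + \frac{904}{20201} = -115896330 + \frac{904}{20201} = - \frac{2341221761426}{20201}$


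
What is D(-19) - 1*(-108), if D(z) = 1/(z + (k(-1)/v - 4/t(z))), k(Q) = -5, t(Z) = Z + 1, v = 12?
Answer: 74592/691 ≈ 107.95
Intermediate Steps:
t(Z) = 1 + Z
D(z) = 1/(-5/12 + z - 4/(1 + z)) (D(z) = 1/(z + (-5/12 - 4/(1 + z))) = 1/(-5/12 + z - 4/(1 + z)))
D(-19) - 1*(-108) = 12*(1 - 19)/(-53 + 7*(-19) + 12*(-19)**2) - 1*(-108) = 12*(-18)/(-53 - 133 + 12*361) + 108 = 12*(-18)/(-53 - 133 + 4332) + 108 = 12*(-18)/4146 + 108 = 12*(1/4146)*(-18) + 108 = -36/691 + 108 = 74592/691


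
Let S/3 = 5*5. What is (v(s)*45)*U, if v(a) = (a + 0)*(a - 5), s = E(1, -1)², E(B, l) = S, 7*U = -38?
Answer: -54057375000/7 ≈ -7.7225e+9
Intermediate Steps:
U = -38/7 (U = (⅐)*(-38) = -38/7 ≈ -5.4286)
S = 75 (S = 3*(5*5) = 3*25 = 75)
E(B, l) = 75
s = 5625 (s = 75² = 5625)
v(a) = a*(-5 + a)
(v(s)*45)*U = ((5625*(-5 + 5625))*45)*(-38/7) = ((5625*5620)*45)*(-38/7) = (31612500*45)*(-38/7) = 1422562500*(-38/7) = -54057375000/7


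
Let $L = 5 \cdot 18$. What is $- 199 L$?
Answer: $-17910$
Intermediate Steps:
$L = 90$
$- 199 L = \left(-199\right) 90 = -17910$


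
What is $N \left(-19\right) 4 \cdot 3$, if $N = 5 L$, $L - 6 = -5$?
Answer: $-1140$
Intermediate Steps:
$L = 1$ ($L = 6 - 5 = 1$)
$N = 5$ ($N = 5 \cdot 1 = 5$)
$N \left(-19\right) 4 \cdot 3 = 5 \left(-19\right) 4 \cdot 3 = \left(-95\right) 12 = -1140$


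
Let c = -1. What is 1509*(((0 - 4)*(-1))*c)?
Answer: -6036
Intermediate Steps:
1509*(((0 - 4)*(-1))*c) = 1509*(((0 - 4)*(-1))*(-1)) = 1509*(-4*(-1)*(-1)) = 1509*(4*(-1)) = 1509*(-4) = -6036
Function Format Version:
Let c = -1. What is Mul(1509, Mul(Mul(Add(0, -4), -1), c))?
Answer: -6036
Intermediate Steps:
Mul(1509, Mul(Mul(Add(0, -4), -1), c)) = Mul(1509, Mul(Mul(Add(0, -4), -1), -1)) = Mul(1509, Mul(Mul(-4, -1), -1)) = Mul(1509, Mul(4, -1)) = Mul(1509, -4) = -6036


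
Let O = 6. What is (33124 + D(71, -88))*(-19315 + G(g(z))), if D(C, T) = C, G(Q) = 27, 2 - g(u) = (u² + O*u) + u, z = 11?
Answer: -640265160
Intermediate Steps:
g(u) = 2 - u² - 7*u (g(u) = 2 - ((u² + 6*u) + u) = 2 - (u² + 7*u) = 2 + (-u² - 7*u) = 2 - u² - 7*u)
(33124 + D(71, -88))*(-19315 + G(g(z))) = (33124 + 71)*(-19315 + 27) = 33195*(-19288) = -640265160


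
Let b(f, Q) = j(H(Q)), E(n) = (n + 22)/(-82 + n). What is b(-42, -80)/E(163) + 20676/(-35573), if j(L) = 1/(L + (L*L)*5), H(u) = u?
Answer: -40697677929/70021893200 ≈ -0.58121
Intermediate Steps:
E(n) = (22 + n)/(-82 + n)
j(L) = 1/(L + 5*L²) (j(L) = 1/(L + L²*5) = 1/(L + 5*L²))
b(f, Q) = 1/(Q*(1 + 5*Q))
b(-42, -80)/E(163) + 20676/(-35573) = (1/((-80)*(1 + 5*(-80))))/(((22 + 163)/(-82 + 163))) + 20676/(-35573) = (-1/(80*(1 - 400)))/((185/81)) + 20676*(-1/35573) = (-1/80/(-399))/(((1/81)*185)) - 20676/35573 = (-1/80*(-1/399))/(185/81) - 20676/35573 = (1/31920)*(81/185) - 20676/35573 = 27/1968400 - 20676/35573 = -40697677929/70021893200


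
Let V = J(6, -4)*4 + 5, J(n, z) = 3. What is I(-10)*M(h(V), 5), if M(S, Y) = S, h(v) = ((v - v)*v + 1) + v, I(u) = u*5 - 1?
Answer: -918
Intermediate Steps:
I(u) = -1 + 5*u (I(u) = 5*u - 1 = -1 + 5*u)
V = 17 (V = 3*4 + 5 = 12 + 5 = 17)
h(v) = 1 + v (h(v) = (0*v + 1) + v = (0 + 1) + v = 1 + v)
I(-10)*M(h(V), 5) = (-1 + 5*(-10))*(1 + 17) = (-1 - 50)*18 = -51*18 = -918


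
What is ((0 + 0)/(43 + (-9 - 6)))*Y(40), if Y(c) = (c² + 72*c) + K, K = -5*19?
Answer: 0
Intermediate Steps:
K = -95
Y(c) = -95 + c² + 72*c (Y(c) = (c² + 72*c) - 95 = -95 + c² + 72*c)
((0 + 0)/(43 + (-9 - 6)))*Y(40) = ((0 + 0)/(43 + (-9 - 6)))*(-95 + 40² + 72*40) = (0/(43 - 15))*(-95 + 1600 + 2880) = (0/28)*4385 = (0*(1/28))*4385 = 0*4385 = 0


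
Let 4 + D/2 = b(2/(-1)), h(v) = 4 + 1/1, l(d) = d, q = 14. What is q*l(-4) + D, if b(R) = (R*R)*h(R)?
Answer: -24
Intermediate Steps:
h(v) = 5 (h(v) = 4 + 1 = 5)
b(R) = 5*R² (b(R) = (R*R)*5 = R²*5 = 5*R²)
D = 32 (D = -8 + 2*(5*(2/(-1))²) = -8 + 2*(5*(2*(-1))²) = -8 + 2*(5*(-2)²) = -8 + 2*(5*4) = -8 + 2*20 = -8 + 40 = 32)
q*l(-4) + D = 14*(-4) + 32 = -56 + 32 = -24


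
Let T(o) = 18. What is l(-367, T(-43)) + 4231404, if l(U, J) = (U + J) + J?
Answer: 4231073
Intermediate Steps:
l(U, J) = U + 2*J (l(U, J) = (J + U) + J = U + 2*J)
l(-367, T(-43)) + 4231404 = (-367 + 2*18) + 4231404 = (-367 + 36) + 4231404 = -331 + 4231404 = 4231073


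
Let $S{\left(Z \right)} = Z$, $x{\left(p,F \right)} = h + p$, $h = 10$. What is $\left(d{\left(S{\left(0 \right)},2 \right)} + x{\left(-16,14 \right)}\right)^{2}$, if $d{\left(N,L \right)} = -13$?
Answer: $361$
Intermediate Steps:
$x{\left(p,F \right)} = 10 + p$
$\left(d{\left(S{\left(0 \right)},2 \right)} + x{\left(-16,14 \right)}\right)^{2} = \left(-13 + \left(10 - 16\right)\right)^{2} = \left(-13 - 6\right)^{2} = \left(-19\right)^{2} = 361$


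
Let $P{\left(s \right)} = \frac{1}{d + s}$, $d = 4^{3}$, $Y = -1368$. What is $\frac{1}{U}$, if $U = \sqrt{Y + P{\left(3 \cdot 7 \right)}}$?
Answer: $- \frac{i \sqrt{9883715}}{116279} \approx - 0.027037 i$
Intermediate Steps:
$d = 64$
$P{\left(s \right)} = \frac{1}{64 + s}$
$U = \frac{i \sqrt{9883715}}{85}$ ($U = \sqrt{-1368 + \frac{1}{64 + 3 \cdot 7}} = \sqrt{-1368 + \frac{1}{64 + 21}} = \sqrt{-1368 + \frac{1}{85}} = \sqrt{- \frac{116279}{85}} = \frac{i \sqrt{9883715}}{85} \approx 36.986 i$)
$\frac{1}{U} = \frac{1}{\frac{1}{85} i \sqrt{9883715}} = - \frac{i \sqrt{9883715}}{116279}$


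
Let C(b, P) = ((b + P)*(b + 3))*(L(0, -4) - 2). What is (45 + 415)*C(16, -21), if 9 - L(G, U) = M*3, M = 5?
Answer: 349600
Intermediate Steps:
L(G, U) = -6 (L(G, U) = 9 - 5*3 = 9 - 1*15 = 9 - 15 = -6)
C(b, P) = -8*(3 + b)*(P + b) (C(b, P) = ((b + P)*(b + 3))*(-6 - 2) = ((P + b)*(3 + b))*(-8) = ((3 + b)*(P + b))*(-8) = -8*(3 + b)*(P + b))
(45 + 415)*C(16, -21) = (45 + 415)*(-24*(-21) - 24*16 - 8*16² - 8*(-21)*16) = 460*(504 - 384 - 8*256 + 2688) = 460*(504 - 384 - 2048 + 2688) = 460*760 = 349600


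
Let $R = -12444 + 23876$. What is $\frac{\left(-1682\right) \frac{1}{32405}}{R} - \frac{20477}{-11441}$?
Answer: $\frac{3792883247579}{2119181878180} \approx 1.7898$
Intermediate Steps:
$R = 11432$
$\frac{\left(-1682\right) \frac{1}{32405}}{R} - \frac{20477}{-11441} = \frac{\left(-1682\right) \frac{1}{32405}}{11432} - \frac{20477}{-11441} = \left(-1682\right) \frac{1}{32405} \cdot \frac{1}{11432} - - \frac{20477}{11441} = \left(- \frac{1682}{32405}\right) \frac{1}{11432} + \frac{20477}{11441} = - \frac{841}{185226980} + \frac{20477}{11441} = \frac{3792883247579}{2119181878180}$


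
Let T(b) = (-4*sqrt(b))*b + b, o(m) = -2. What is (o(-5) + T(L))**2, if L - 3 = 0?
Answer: 433 - 24*sqrt(3) ≈ 391.43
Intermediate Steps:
L = 3 (L = 3 + 0 = 3)
T(b) = b - 4*b**(3/2) (T(b) = -4*b**(3/2) + b = b - 4*b**(3/2))
(o(-5) + T(L))**2 = (-2 + (3 - 12*sqrt(3)))**2 = (1 - 12*sqrt(3))**2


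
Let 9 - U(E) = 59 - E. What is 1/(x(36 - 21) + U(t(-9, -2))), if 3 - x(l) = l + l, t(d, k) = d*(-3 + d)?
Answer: 1/31 ≈ 0.032258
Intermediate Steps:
U(E) = -50 + E (U(E) = 9 - (59 - E) = 9 + (-59 + E) = -50 + E)
x(l) = 3 - 2*l (x(l) = 3 - (l + l) = 3 - 2*l)
1/(x(36 - 21) + U(t(-9, -2))) = 1/((3 - 2*(36 - 21)) + (-50 - 9*(-3 - 9))) = 1/((3 - 2*15) + (-50 - 9*(-12))) = 1/((3 - 30) + (-50 + 108)) = 1/(-27 + 58) = 1/31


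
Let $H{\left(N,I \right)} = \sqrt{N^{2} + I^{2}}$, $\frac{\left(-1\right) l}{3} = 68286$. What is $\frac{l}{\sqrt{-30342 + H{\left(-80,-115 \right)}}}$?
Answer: $\frac{204858 i}{\sqrt{30342 - 5 \sqrt{785}}} \approx 1178.8 i$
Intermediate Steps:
$l = -204858$ ($l = \left(-3\right) 68286 = -204858$)
$H{\left(N,I \right)} = \sqrt{I^{2} + N^{2}}$
$\frac{l}{\sqrt{-30342 + H{\left(-80,-115 \right)}}} = - \frac{204858}{\sqrt{-30342 + \sqrt{\left(-115\right)^{2} + \left(-80\right)^{2}}}} = - \frac{204858}{\sqrt{-30342 + \sqrt{13225 + 6400}}} = - \frac{204858}{\sqrt{-30342 + \sqrt{19625}}} = - \frac{204858}{\sqrt{-30342 + 5 \sqrt{785}}}$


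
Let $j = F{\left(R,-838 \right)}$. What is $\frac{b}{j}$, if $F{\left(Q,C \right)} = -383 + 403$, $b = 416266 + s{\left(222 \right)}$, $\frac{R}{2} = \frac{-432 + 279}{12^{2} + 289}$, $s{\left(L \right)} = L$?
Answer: $\frac{104122}{5} \approx 20824.0$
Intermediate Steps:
$R = - \frac{306}{433}$ ($R = 2 \frac{-432 + 279}{12^{2} + 289} = 2 \left(- \frac{153}{144 + 289}\right) = 2 \left(- \frac{153}{433}\right) = - \frac{306}{433} \approx -0.7067$)
$b = 416488$ ($b = 416266 + 222 = 416488$)
$F{\left(Q,C \right)} = 20$
$j = 20$
$\frac{b}{j} = \frac{416488}{20} = 416488 \cdot \frac{1}{20} = \frac{104122}{5}$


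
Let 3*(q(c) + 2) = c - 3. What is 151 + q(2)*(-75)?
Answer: 326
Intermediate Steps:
q(c) = -3 + c/3 (q(c) = -2 + (c - 3)/3 = -2 + (-3 + c)/3 = -2 + (-1 + c/3) = -3 + c/3)
151 + q(2)*(-75) = 151 + (-3 + (⅓)*2)*(-75) = 151 + (-3 + ⅔)*(-75) = 151 - 7/3*(-75) = 151 + 175 = 326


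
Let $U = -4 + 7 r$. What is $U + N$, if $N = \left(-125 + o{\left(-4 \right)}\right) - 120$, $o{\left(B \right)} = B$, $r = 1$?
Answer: $-246$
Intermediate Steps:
$N = -249$ ($N = \left(-125 - 4\right) - 120 = -129 - 120 = -249$)
$U = 3$ ($U = -4 + 7 \cdot 1 = -4 + 7 = 3$)
$U + N = 3 - 249 = -246$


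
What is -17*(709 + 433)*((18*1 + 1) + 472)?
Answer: -9532274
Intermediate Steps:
-17*(709 + 433)*((18*1 + 1) + 472) = -19414*((18 + 1) + 472) = -19414*(19 + 472) = -19414*491 = -17*560722 = -9532274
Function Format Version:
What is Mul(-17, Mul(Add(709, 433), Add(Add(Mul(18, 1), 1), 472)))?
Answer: -9532274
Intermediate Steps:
Mul(-17, Mul(Add(709, 433), Add(Add(Mul(18, 1), 1), 472))) = Mul(-17, Mul(1142, Add(Add(18, 1), 472))) = Mul(-17, Mul(1142, Add(19, 472))) = Mul(-17, Mul(1142, 491)) = Mul(-17, 560722) = -9532274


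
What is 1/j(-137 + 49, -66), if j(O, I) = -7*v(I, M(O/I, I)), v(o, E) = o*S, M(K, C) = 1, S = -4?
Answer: -1/1848 ≈ -0.00054113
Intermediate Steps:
v(o, E) = -4*o (v(o, E) = o*(-4) = -4*o)
j(O, I) = 28*I (j(O, I) = -(-28)*I = 28*I)
1/j(-137 + 49, -66) = 1/(28*(-66)) = 1/(-1848) = -1/1848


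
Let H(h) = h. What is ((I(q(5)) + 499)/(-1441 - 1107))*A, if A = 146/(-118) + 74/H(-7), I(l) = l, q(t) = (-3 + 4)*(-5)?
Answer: 92663/40474 ≈ 2.2894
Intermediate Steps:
q(t) = -5 (q(t) = 1*(-5) = -5)
A = -4877/413 (A = 146/(-118) + 74/(-7) = 146*(-1/118) + 74*(-⅐) = -73/59 - 74/7 = -4877/413 ≈ -11.809)
((I(q(5)) + 499)/(-1441 - 1107))*A = ((-5 + 499)/(-1441 - 1107))*(-4877/413) = (494/(-2548))*(-4877/413) = (494*(-1/2548))*(-4877/413) = -19/98*(-4877/413) = 92663/40474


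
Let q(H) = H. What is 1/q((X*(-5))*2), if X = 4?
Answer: -1/40 ≈ -0.025000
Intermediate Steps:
1/q((X*(-5))*2) = 1/((4*(-5))*2) = 1/(-20*2) = 1/(-40) = -1/40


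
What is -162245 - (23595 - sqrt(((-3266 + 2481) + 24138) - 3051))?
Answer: -185840 + sqrt(20302) ≈ -1.8570e+5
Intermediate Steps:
-162245 - (23595 - sqrt(((-3266 + 2481) + 24138) - 3051)) = -162245 - (23595 - sqrt((-785 + 24138) - 3051)) = -162245 - (23595 - sqrt(23353 - 3051)) = -162245 - (23595 - sqrt(20302)) = -162245 + (-23595 + sqrt(20302)) = -185840 + sqrt(20302)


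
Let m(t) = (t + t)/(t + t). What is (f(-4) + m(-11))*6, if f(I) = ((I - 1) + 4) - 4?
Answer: -24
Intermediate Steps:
m(t) = 1 (m(t) = (2*t)/((2*t)) = (2*t)*(1/(2*t)) = 1)
f(I) = -1 + I (f(I) = ((-1 + I) + 4) - 4 = (3 + I) - 4 = -1 + I)
(f(-4) + m(-11))*6 = ((-1 - 4) + 1)*6 = (-5 + 1)*6 = -4*6 = -24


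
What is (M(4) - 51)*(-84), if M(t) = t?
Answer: 3948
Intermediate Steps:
(M(4) - 51)*(-84) = (4 - 51)*(-84) = -47*(-84) = 3948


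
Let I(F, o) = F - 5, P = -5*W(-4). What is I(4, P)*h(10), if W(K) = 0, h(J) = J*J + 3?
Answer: -103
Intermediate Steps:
h(J) = 3 + J**2 (h(J) = J**2 + 3 = 3 + J**2)
P = 0 (P = -5*0 = 0)
I(F, o) = -5 + F
I(4, P)*h(10) = (-5 + 4)*(3 + 10**2) = -(3 + 100) = -1*103 = -103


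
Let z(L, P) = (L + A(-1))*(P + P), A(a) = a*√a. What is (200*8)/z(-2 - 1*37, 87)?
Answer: -5200/22069 + 400*I/66207 ≈ -0.23562 + 0.0060417*I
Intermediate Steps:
A(a) = a^(3/2)
z(L, P) = 2*P*(L - I) (z(L, P) = (L + (-1)^(3/2))*(P + P) = (L - I)*(2*P) = 2*P*(L - I))
(200*8)/z(-2 - 1*37, 87) = (200*8)/((2*87*((-2 - 1*37) - I))) = 1600/((2*87*((-2 - 37) - I))) = 1600/((2*87*(-39 - I))) = 1600/(-6786 - 174*I) = 1600*((-6786 + 174*I)/46080072) = 200*(-6786 + 174*I)/5760009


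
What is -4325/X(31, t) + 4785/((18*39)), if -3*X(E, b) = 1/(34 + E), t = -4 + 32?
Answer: 197351345/234 ≈ 8.4338e+5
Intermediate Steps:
t = 28
X(E, b) = -1/(3*(34 + E))
-4325/X(31, t) + 4785/((18*39)) = -4325/((-1/(102 + 3*31))) + 4785/((18*39)) = -4325/((-1/(102 + 93))) + 4785/702 = -4325/((-1/195)) + 4785*(1/702) = -4325/((-1*1/195)) + 1595/234 = -4325/(-1/195) + 1595/234 = -4325*(-195) + 1595/234 = 843375 + 1595/234 = 197351345/234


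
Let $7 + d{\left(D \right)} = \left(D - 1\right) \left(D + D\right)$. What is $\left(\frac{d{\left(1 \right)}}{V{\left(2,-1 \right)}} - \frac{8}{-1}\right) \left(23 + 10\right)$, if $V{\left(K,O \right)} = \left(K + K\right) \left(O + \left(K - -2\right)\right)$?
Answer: $\frac{979}{4} \approx 244.75$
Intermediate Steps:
$V{\left(K,O \right)} = 2 K \left(2 + K + O\right)$ ($V{\left(K,O \right)} = 2 K \left(O + \left(K + 2\right)\right) = 2 K \left(O + \left(2 + K\right)\right) = 2 K \left(2 + K + O\right)$)
$d{\left(D \right)} = -7 + 2 D \left(-1 + D\right)$ ($d{\left(D \right)} = -7 + \left(D - 1\right) \left(D + D\right) = -7 + \left(-1 + D\right) 2 D = -7 + 2 D \left(-1 + D\right)$)
$\left(\frac{d{\left(1 \right)}}{V{\left(2,-1 \right)}} - \frac{8}{-1}\right) \left(23 + 10\right) = \left(\frac{-7 - 2 + 2 \cdot 1^{2}}{2 \cdot 2 \left(2 + 2 - 1\right)} - \frac{8}{-1}\right) \left(23 + 10\right) = \left(\frac{-7 - 2 + 2 \cdot 1}{2 \cdot 2 \cdot 3} - -8\right) 33 = \left(\frac{-7 - 2 + 2}{12} + 8\right) 33 = \left(\left(-7\right) \frac{1}{12} + 8\right) 33 = \left(- \frac{7}{12} + 8\right) 33 = \frac{89}{12} \cdot 33 = \frac{979}{4}$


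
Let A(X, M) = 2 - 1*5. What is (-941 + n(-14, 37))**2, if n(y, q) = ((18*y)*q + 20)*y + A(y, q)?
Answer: 16721593344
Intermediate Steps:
A(X, M) = -3 (A(X, M) = 2 - 5 = -3)
n(y, q) = -3 + y*(20 + 18*q*y) (n(y, q) = ((18*y)*q + 20)*y - 3 = (18*q*y + 20)*y - 3 = (20 + 18*q*y)*y - 3 = y*(20 + 18*q*y) - 3 = -3 + y*(20 + 18*q*y))
(-941 + n(-14, 37))**2 = (-941 + (-3 + 20*(-14) + 18*37*(-14)**2))**2 = (-941 + (-3 - 280 + 18*37*196))**2 = (-941 + (-3 - 280 + 130536))**2 = (-941 + 130253)**2 = 129312**2 = 16721593344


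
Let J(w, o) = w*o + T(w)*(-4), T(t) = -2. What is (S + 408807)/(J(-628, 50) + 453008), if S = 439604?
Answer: 848411/421616 ≈ 2.0123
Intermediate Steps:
J(w, o) = 8 + o*w (J(w, o) = w*o - 2*(-4) = o*w + 8 = 8 + o*w)
(S + 408807)/(J(-628, 50) + 453008) = (439604 + 408807)/((8 + 50*(-628)) + 453008) = 848411/((8 - 31400) + 453008) = 848411/(-31392 + 453008) = 848411/421616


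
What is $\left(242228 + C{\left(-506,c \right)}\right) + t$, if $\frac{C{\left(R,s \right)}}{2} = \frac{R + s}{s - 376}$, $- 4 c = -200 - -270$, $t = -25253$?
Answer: $\frac{170761419}{787} \approx 2.1698 \cdot 10^{5}$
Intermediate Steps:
$c = - \frac{35}{2}$ ($c = - \frac{-200 - -270}{4} = - \frac{-200 + 270}{4} = \left(- \frac{1}{4}\right) 70 = - \frac{35}{2} \approx -17.5$)
$C{\left(R,s \right)} = \frac{2 \left(R + s\right)}{-376 + s}$ ($C{\left(R,s \right)} = 2 \frac{R + s}{s - 376} = 2 \frac{R + s}{-376 + s} = \frac{2 \left(R + s\right)}{-376 + s}$)
$\left(242228 + C{\left(-506,c \right)}\right) + t = \left(242228 + \frac{2 \left(-506 - \frac{35}{2}\right)}{-376 - \frac{35}{2}}\right) - 25253 = \left(242228 + 2 \frac{1}{- \frac{787}{2}} \left(- \frac{1047}{2}\right)\right) - 25253 = \left(242228 + 2 \left(- \frac{2}{787}\right) \left(- \frac{1047}{2}\right)\right) - 25253 = \left(242228 + \frac{2094}{787}\right) - 25253 = \frac{190635530}{787} - 25253 = \frac{170761419}{787}$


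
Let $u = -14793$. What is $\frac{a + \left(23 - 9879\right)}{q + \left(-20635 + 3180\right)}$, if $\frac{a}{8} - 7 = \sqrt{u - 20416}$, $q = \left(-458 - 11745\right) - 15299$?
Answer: $\frac{9800}{44957} - \frac{8 i \sqrt{35209}}{44957} \approx 0.21799 - 0.03339 i$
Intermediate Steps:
$q = -27502$ ($q = -12203 - 15299 = -27502$)
$a = 56 + 8 i \sqrt{35209}$ ($a = 56 + 8 \sqrt{-14793 - 20416} = 56 + 8 \sqrt{-35209} = 56 + 8 i \sqrt{35209} \approx 56.0 + 1501.1 i$)
$\frac{a + \left(23 - 9879\right)}{q + \left(-20635 + 3180\right)} = \frac{\left(56 + 8 i \sqrt{35209}\right) + \left(23 - 9879\right)}{-27502 + \left(-20635 + 3180\right)} = \frac{\left(56 + 8 i \sqrt{35209}\right) + \left(23 - 9879\right)}{-27502 - 17455} = \frac{\left(56 + 8 i \sqrt{35209}\right) - 9856}{-44957} = \left(-9800 + 8 i \sqrt{35209}\right) \left(- \frac{1}{44957}\right) = \frac{9800}{44957} - \frac{8 i \sqrt{35209}}{44957}$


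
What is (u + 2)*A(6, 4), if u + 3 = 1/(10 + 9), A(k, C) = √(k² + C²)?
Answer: -36*√13/19 ≈ -6.8316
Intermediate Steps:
A(k, C) = √(C² + k²)
u = -56/19 (u = -3 + 1/(10 + 9) = -3 + 1/19 = -56/19 ≈ -2.9474)
(u + 2)*A(6, 4) = (-56/19 + 2)*√(4² + 6²) = -18*√(16 + 36)/19 = -36*√13/19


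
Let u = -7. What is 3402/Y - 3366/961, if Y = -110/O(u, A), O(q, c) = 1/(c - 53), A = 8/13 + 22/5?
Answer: -94233501/32970949 ≈ -2.8581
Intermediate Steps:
A = 326/65 (A = 8*(1/13) + 22*(1/5) = 8/13 + 22/5 = 326/65 ≈ 5.0154)
O(q, c) = 1/(-53 + c)
Y = 68618/13 (Y = -110/(1/(-53 + 326/65)) = -110/(1/(-3119/65)) = -110/(-65/3119) = -110*(-3119/65) = 68618/13 ≈ 5278.3)
3402/Y - 3366/961 = 3402/(68618/13) - 3366/961 = 3402*(13/68618) - 3366*1/961 = 22113/34309 - 3366/961 = -94233501/32970949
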